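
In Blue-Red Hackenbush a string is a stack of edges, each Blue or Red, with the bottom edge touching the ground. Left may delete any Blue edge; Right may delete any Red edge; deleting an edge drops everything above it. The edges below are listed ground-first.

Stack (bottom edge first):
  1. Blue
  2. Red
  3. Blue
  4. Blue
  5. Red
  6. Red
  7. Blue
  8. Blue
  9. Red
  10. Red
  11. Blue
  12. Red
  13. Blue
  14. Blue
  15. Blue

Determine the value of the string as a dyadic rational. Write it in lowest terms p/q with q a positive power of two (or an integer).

Recurse on prefixes of the 15-edge string Blue Red Blue Blue Red Red Blue Blue Red Red Blue Red Blue Blue Blue:
edge 1 of 15 (Blue): { 0 | · } => 1
edge 2 of 15 (Red): { 0 | 1 } => 1/2
edge 3 of 15 (Blue): { 0; 1/2 | 1 } => 3/4
edge 4 of 15 (Blue): { 0; 1/2; 3/4 | 1 } => 7/8
edge 5 of 15 (Red): { 0; 1/2; 3/4 | 7/8; 1 } => 13/16
edge 6 of 15 (Red): { 0; 1/2; 3/4 | 13/16; 7/8; 1 } => 25/32
edge 7 of 15 (Blue): { 0; 1/2; 3/4; 25/32 | 13/16; 7/8; 1 } => 51/64
edge 8 of 15 (Blue): { 0; 1/2; 3/4; 25/32; 51/64 | 13/16; 7/8; 1 } => 103/128
edge 9 of 15 (Red): { 0; 1/2; 3/4; 25/32; 51/64 | 103/128; 13/16; 7/8; 1 } => 205/256
edge 10 of 15 (Red): { 0; 1/2; 3/4; 25/32; 51/64 | 205/256; 103/128; 13/16; 7/8; 1 } => 409/512
edge 11 of 15 (Blue): { 0; 1/2; 3/4; 25/32; 51/64; 409/512 | 205/256; 103/128; 13/16; 7/8; 1 } => 819/1024
edge 12 of 15 (Red): { 0; 1/2; 3/4; 25/32; 51/64; 409/512 | 819/1024; 205/256; 103/128; 13/16; 7/8; 1 } => 1637/2048
edge 13 of 15 (Blue): { 0; 1/2; 3/4; 25/32; 51/64; 409/512; 1637/2048 | 819/1024; 205/256; 103/128; 13/16; 7/8; 1 } => 3275/4096
edge 14 of 15 (Blue): { 0; 1/2; 3/4; 25/32; 51/64; 409/512; 1637/2048; 3275/4096 | 819/1024; 205/256; 103/128; 13/16; 7/8; 1 } => 6551/8192
edge 15 of 15 (Blue): { 0; 1/2; 3/4; 25/32; 51/64; 409/512; 1637/2048; 3275/4096; 6551/8192 | 819/1024; 205/256; 103/128; 13/16; 7/8; 1 } => 13103/16384

13103/16384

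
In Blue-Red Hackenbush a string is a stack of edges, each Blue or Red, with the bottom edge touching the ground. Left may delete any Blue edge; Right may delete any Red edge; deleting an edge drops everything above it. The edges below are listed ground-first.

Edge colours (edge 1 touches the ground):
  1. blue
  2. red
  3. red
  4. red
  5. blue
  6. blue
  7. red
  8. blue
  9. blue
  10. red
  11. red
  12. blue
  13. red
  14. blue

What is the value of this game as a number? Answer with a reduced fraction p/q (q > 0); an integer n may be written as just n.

edge 1 of 14 (blue): { 0 | ∅ } gives 1
edge 2 of 14 (red): { 0 | 1 } gives 1/2
edge 3 of 14 (red): { 0 | 1/2 1 } gives 1/4
edge 4 of 14 (red): { 0 | 1/4 1/2 1 } gives 1/8
edge 5 of 14 (blue): { 0 1/8 | 1/4 1/2 1 } gives 3/16
edge 6 of 14 (blue): { 0 1/8 3/16 | 1/4 1/2 1 } gives 7/32
edge 7 of 14 (red): { 0 1/8 3/16 | 7/32 1/4 1/2 1 } gives 13/64
edge 8 of 14 (blue): { 0 1/8 3/16 13/64 | 7/32 1/4 1/2 1 } gives 27/128
edge 9 of 14 (blue): { 0 1/8 3/16 13/64 27/128 | 7/32 1/4 1/2 1 } gives 55/256
edge 10 of 14 (red): { 0 1/8 3/16 13/64 27/128 | 55/256 7/32 1/4 1/2 1 } gives 109/512
edge 11 of 14 (red): { 0 1/8 3/16 13/64 27/128 | 109/512 55/256 7/32 1/4 1/2 1 } gives 217/1024
edge 12 of 14 (blue): { 0 1/8 3/16 13/64 27/128 217/1024 | 109/512 55/256 7/32 1/4 1/2 1 } gives 435/2048
edge 13 of 14 (red): { 0 1/8 3/16 13/64 27/128 217/1024 | 435/2048 109/512 55/256 7/32 1/4 1/2 1 } gives 869/4096
edge 14 of 14 (blue): { 0 1/8 3/16 13/64 27/128 217/1024 869/4096 | 435/2048 109/512 55/256 7/32 1/4 1/2 1 } gives 1739/8192

1739/8192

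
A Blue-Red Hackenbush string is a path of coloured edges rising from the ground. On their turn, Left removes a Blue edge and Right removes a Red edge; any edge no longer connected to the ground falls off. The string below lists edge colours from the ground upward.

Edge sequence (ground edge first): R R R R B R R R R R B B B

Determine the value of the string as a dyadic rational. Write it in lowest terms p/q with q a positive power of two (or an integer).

Build G(s[:k]) for k = 1..13, string s = R R R R B R R R R R B B B.
R: Left { — }, Right { 0 } → simplest -1
RR: Left { — }, Right { -1, 0 } → simplest -2
RRR: Left { — }, Right { -2, -1, 0 } → simplest -3
RRRR: Left { — }, Right { -3, -2, -1, 0 } → simplest -4
RRRRB: Left { -4 }, Right { -3, -2, -1, 0 } → simplest -7/2
RRRRBR: Left { -4 }, Right { -7/2, -3, -2, -1, 0 } → simplest -15/4
RRRRBRR: Left { -4 }, Right { -15/4, -7/2, -3, -2, -1, 0 } → simplest -31/8
RRRRBRRR: Left { -4 }, Right { -31/8, -15/4, -7/2, -3, -2, -1, 0 } → simplest -63/16
RRRRBRRRR: Left { -4 }, Right { -63/16, -31/8, -15/4, -7/2, -3, -2, -1, 0 } → simplest -127/32
RRRRBRRRRR: Left { -4 }, Right { -127/32, -63/16, -31/8, -15/4, -7/2, -3, -2, -1, 0 } → simplest -255/64
RRRRBRRRRRB: Left { -4, -255/64 }, Right { -127/32, -63/16, -31/8, -15/4, -7/2, -3, -2, -1, 0 } → simplest -509/128
RRRRBRRRRRBB: Left { -4, -255/64, -509/128 }, Right { -127/32, -63/16, -31/8, -15/4, -7/2, -3, -2, -1, 0 } → simplest -1017/256
RRRRBRRRRRBBB: Left { -4, -255/64, -509/128, -1017/256 }, Right { -127/32, -63/16, -31/8, -15/4, -7/2, -3, -2, -1, 0 } → simplest -2033/512

-2033/512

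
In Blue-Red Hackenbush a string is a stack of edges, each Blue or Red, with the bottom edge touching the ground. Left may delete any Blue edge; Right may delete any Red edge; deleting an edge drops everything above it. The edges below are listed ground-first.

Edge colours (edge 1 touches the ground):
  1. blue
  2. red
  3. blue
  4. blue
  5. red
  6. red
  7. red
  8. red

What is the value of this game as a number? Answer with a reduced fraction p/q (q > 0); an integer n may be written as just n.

Recurse on prefixes of the 8-edge string blue red blue blue red red red red:
G_1 [b]  L=[0]  R=[·]  ⇒ 1
G_2 [br]  L=[0]  R=[1]  ⇒ 1/2
G_3 [brb]  L=[0; 1/2]  R=[1]  ⇒ 3/4
G_4 [brbb]  L=[0; 1/2; 3/4]  R=[1]  ⇒ 7/8
G_5 [brbbr]  L=[0; 1/2; 3/4]  R=[7/8; 1]  ⇒ 13/16
G_6 [brbbrr]  L=[0; 1/2; 3/4]  R=[13/16; 7/8; 1]  ⇒ 25/32
G_7 [brbbrrr]  L=[0; 1/2; 3/4]  R=[25/32; 13/16; 7/8; 1]  ⇒ 49/64
G_8 [brbbrrrr]  L=[0; 1/2; 3/4]  R=[49/64; 25/32; 13/16; 7/8; 1]  ⇒ 97/128

97/128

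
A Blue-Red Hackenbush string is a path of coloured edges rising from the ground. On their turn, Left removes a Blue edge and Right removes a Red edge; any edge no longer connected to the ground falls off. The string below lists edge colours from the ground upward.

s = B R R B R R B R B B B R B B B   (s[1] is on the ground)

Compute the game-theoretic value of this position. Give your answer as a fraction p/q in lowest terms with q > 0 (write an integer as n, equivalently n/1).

4847/16384

1 of 15 · B · max L 0 · min R +∞ -> 1
2 of 15 · BR · max L 0 · min R 1 -> 1/2
3 of 15 · BRR · max L 0 · min R 1/2 -> 1/4
4 of 15 · BRRB · max L 1/4 · min R 1/2 -> 3/8
5 of 15 · BRRBR · max L 1/4 · min R 3/8 -> 5/16
6 of 15 · BRRBRR · max L 1/4 · min R 5/16 -> 9/32
7 of 15 · BRRBRRB · max L 9/32 · min R 5/16 -> 19/64
8 of 15 · BRRBRRBR · max L 9/32 · min R 19/64 -> 37/128
9 of 15 · BRRBRRBRB · max L 37/128 · min R 19/64 -> 75/256
10 of 15 · BRRBRRBRBB · max L 75/256 · min R 19/64 -> 151/512
11 of 15 · BRRBRRBRBBB · max L 151/512 · min R 19/64 -> 303/1024
12 of 15 · BRRBRRBRBBBR · max L 151/512 · min R 303/1024 -> 605/2048
13 of 15 · BRRBRRBRBBBRB · max L 605/2048 · min R 303/1024 -> 1211/4096
14 of 15 · BRRBRRBRBBBRBB · max L 1211/4096 · min R 303/1024 -> 2423/8192
15 of 15 · BRRBRRBRBBBRBBB · max L 2423/8192 · min R 303/1024 -> 4847/16384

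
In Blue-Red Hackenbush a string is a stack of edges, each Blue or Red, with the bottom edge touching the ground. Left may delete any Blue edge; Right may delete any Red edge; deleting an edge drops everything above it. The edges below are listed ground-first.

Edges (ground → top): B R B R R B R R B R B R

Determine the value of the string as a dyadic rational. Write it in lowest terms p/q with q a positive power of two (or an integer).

1173/2048

step 1: add B to get B; options L={ 0 } R={ · } — 1
step 2: add R to get BR; options L={ 0 } R={ 1 } — 1/2
step 3: add B to get BRB; options L={ 0; 1/2 } R={ 1 } — 3/4
step 4: add R to get BRBR; options L={ 0; 1/2 } R={ 3/4; 1 } — 5/8
step 5: add R to get BRBRR; options L={ 0; 1/2 } R={ 5/8; 3/4; 1 } — 9/16
step 6: add B to get BRBRRB; options L={ 0; 1/2; 9/16 } R={ 5/8; 3/4; 1 } — 19/32
step 7: add R to get BRBRRBR; options L={ 0; 1/2; 9/16 } R={ 19/32; 5/8; 3/4; 1 } — 37/64
step 8: add R to get BRBRRBRR; options L={ 0; 1/2; 9/16 } R={ 37/64; 19/32; 5/8; 3/4; 1 } — 73/128
step 9: add B to get BRBRRBRRB; options L={ 0; 1/2; 9/16; 73/128 } R={ 37/64; 19/32; 5/8; 3/4; 1 } — 147/256
step 10: add R to get BRBRRBRRBR; options L={ 0; 1/2; 9/16; 73/128 } R={ 147/256; 37/64; 19/32; 5/8; 3/4; 1 } — 293/512
step 11: add B to get BRBRRBRRBRB; options L={ 0; 1/2; 9/16; 73/128; 293/512 } R={ 147/256; 37/64; 19/32; 5/8; 3/4; 1 } — 587/1024
step 12: add R to get BRBRRBRRBRBR; options L={ 0; 1/2; 9/16; 73/128; 293/512 } R={ 587/1024; 147/256; 37/64; 19/32; 5/8; 3/4; 1 } — 1173/2048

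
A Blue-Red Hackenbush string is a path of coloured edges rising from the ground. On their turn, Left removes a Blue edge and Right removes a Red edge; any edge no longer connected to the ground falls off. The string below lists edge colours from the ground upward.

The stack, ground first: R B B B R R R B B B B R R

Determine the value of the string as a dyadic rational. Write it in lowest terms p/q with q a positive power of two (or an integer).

1 of 13 · R · max L −∞ · min R 0 => -1
2 of 13 · RB · max L -1 · min R 0 => -1/2
3 of 13 · RBB · max L -1/2 · min R 0 => -1/4
4 of 13 · RBBB · max L -1/4 · min R 0 => -1/8
5 of 13 · RBBBR · max L -1/4 · min R -1/8 => -3/16
6 of 13 · RBBBRR · max L -1/4 · min R -3/16 => -7/32
7 of 13 · RBBBRRR · max L -1/4 · min R -7/32 => -15/64
8 of 13 · RBBBRRRB · max L -15/64 · min R -7/32 => -29/128
9 of 13 · RBBBRRRBB · max L -29/128 · min R -7/32 => -57/256
10 of 13 · RBBBRRRBBB · max L -57/256 · min R -7/32 => -113/512
11 of 13 · RBBBRRRBBBB · max L -113/512 · min R -7/32 => -225/1024
12 of 13 · RBBBRRRBBBBR · max L -113/512 · min R -225/1024 => -451/2048
13 of 13 · RBBBRRRBBBBRR · max L -113/512 · min R -451/2048 => -903/4096

-903/4096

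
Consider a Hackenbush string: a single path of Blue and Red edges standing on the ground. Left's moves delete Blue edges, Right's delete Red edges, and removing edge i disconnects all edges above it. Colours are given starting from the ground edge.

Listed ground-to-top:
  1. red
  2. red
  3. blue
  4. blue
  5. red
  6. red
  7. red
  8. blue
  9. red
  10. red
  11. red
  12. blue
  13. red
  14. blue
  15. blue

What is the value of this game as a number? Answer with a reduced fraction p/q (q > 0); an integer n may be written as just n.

-12009/8192

Prefix values for red red blue blue red red red blue red red red blue red blue blue via {L|R} + simplicity:
edge 1 of 15 (red): { ∅ | 0 } → -1
edge 2 of 15 (red): { ∅ | -1, 0 } → -2
edge 3 of 15 (blue): { -2 | -1, 0 } → -3/2
edge 4 of 15 (blue): { -2, -3/2 | -1, 0 } → -5/4
edge 5 of 15 (red): { -2, -3/2 | -5/4, -1, 0 } → -11/8
edge 6 of 15 (red): { -2, -3/2 | -11/8, -5/4, -1, 0 } → -23/16
edge 7 of 15 (red): { -2, -3/2 | -23/16, -11/8, -5/4, -1, 0 } → -47/32
edge 8 of 15 (blue): { -2, -3/2, -47/32 | -23/16, -11/8, -5/4, -1, 0 } → -93/64
edge 9 of 15 (red): { -2, -3/2, -47/32 | -93/64, -23/16, -11/8, -5/4, -1, 0 } → -187/128
edge 10 of 15 (red): { -2, -3/2, -47/32 | -187/128, -93/64, -23/16, -11/8, -5/4, -1, 0 } → -375/256
edge 11 of 15 (red): { -2, -3/2, -47/32 | -375/256, -187/128, -93/64, -23/16, -11/8, -5/4, -1, 0 } → -751/512
edge 12 of 15 (blue): { -2, -3/2, -47/32, -751/512 | -375/256, -187/128, -93/64, -23/16, -11/8, -5/4, -1, 0 } → -1501/1024
edge 13 of 15 (red): { -2, -3/2, -47/32, -751/512 | -1501/1024, -375/256, -187/128, -93/64, -23/16, -11/8, -5/4, -1, 0 } → -3003/2048
edge 14 of 15 (blue): { -2, -3/2, -47/32, -751/512, -3003/2048 | -1501/1024, -375/256, -187/128, -93/64, -23/16, -11/8, -5/4, -1, 0 } → -6005/4096
edge 15 of 15 (blue): { -2, -3/2, -47/32, -751/512, -3003/2048, -6005/4096 | -1501/1024, -375/256, -187/128, -93/64, -23/16, -11/8, -5/4, -1, 0 } → -12009/8192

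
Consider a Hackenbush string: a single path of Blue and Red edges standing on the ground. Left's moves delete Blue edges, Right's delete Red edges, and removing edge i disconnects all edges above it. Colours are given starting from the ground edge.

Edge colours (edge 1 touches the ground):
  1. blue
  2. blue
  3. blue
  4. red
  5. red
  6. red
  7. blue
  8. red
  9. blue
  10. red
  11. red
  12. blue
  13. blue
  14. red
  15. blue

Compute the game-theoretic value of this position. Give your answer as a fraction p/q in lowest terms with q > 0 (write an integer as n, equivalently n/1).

8859/4096

b: Left { 0 }, Right { ∅ } so simplest 1
bb: Left { 0, 1 }, Right { ∅ } so simplest 2
bbb: Left { 0, 1, 2 }, Right { ∅ } so simplest 3
bbbr: Left { 0, 1, 2 }, Right { 3 } so simplest 5/2
bbbrr: Left { 0, 1, 2 }, Right { 5/2, 3 } so simplest 9/4
bbbrrr: Left { 0, 1, 2 }, Right { 9/4, 5/2, 3 } so simplest 17/8
bbbrrrb: Left { 0, 1, 2, 17/8 }, Right { 9/4, 5/2, 3 } so simplest 35/16
bbbrrrbr: Left { 0, 1, 2, 17/8 }, Right { 35/16, 9/4, 5/2, 3 } so simplest 69/32
bbbrrrbrb: Left { 0, 1, 2, 17/8, 69/32 }, Right { 35/16, 9/4, 5/2, 3 } so simplest 139/64
bbbrrrbrbr: Left { 0, 1, 2, 17/8, 69/32 }, Right { 139/64, 35/16, 9/4, 5/2, 3 } so simplest 277/128
bbbrrrbrbrr: Left { 0, 1, 2, 17/8, 69/32 }, Right { 277/128, 139/64, 35/16, 9/4, 5/2, 3 } so simplest 553/256
bbbrrrbrbrrb: Left { 0, 1, 2, 17/8, 69/32, 553/256 }, Right { 277/128, 139/64, 35/16, 9/4, 5/2, 3 } so simplest 1107/512
bbbrrrbrbrrbb: Left { 0, 1, 2, 17/8, 69/32, 553/256, 1107/512 }, Right { 277/128, 139/64, 35/16, 9/4, 5/2, 3 } so simplest 2215/1024
bbbrrrbrbrrbbr: Left { 0, 1, 2, 17/8, 69/32, 553/256, 1107/512 }, Right { 2215/1024, 277/128, 139/64, 35/16, 9/4, 5/2, 3 } so simplest 4429/2048
bbbrrrbrbrrbbrb: Left { 0, 1, 2, 17/8, 69/32, 553/256, 1107/512, 4429/2048 }, Right { 2215/1024, 277/128, 139/64, 35/16, 9/4, 5/2, 3 } so simplest 8859/4096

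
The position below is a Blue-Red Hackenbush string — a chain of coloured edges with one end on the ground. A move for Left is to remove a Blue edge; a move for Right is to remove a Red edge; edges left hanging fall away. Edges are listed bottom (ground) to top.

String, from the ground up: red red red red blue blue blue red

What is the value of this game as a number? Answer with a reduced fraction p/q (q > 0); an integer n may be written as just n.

-51/16

step 1: add red to get r; options L={ · } R={ 0 } => -1
step 2: add red to get rr; options L={ · } R={ -1, 0 } => -2
step 3: add red to get rrr; options L={ · } R={ -2, -1, 0 } => -3
step 4: add red to get rrrr; options L={ · } R={ -3, -2, -1, 0 } => -4
step 5: add blue to get rrrrb; options L={ -4 } R={ -3, -2, -1, 0 } => -7/2
step 6: add blue to get rrrrbb; options L={ -4, -7/2 } R={ -3, -2, -1, 0 } => -13/4
step 7: add blue to get rrrrbbb; options L={ -4, -7/2, -13/4 } R={ -3, -2, -1, 0 } => -25/8
step 8: add red to get rrrrbbbr; options L={ -4, -7/2, -13/4 } R={ -25/8, -3, -2, -1, 0 } => -51/16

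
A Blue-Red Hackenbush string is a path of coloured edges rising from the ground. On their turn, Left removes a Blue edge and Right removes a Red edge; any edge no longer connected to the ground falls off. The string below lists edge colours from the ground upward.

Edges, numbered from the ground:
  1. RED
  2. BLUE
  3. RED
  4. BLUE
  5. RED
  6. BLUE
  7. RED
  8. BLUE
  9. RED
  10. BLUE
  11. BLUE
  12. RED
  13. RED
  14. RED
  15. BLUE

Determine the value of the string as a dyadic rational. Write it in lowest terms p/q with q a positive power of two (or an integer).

-10909/16384

Build val(s[:k]) for k = 1..15, string s = RED BLUE RED BLUE RED BLUE RED BLUE RED BLUE BLUE RED RED RED BLUE.
val_1 [R]  L=[none]  R=[0]  → -1
val_2 [RB]  L=[-1]  R=[0]  → -1/2
val_3 [RBR]  L=[-1]  R=[-1/2,0]  → -3/4
val_4 [RBRB]  L=[-1,-3/4]  R=[-1/2,0]  → -5/8
val_5 [RBRBR]  L=[-1,-3/4]  R=[-5/8,-1/2,0]  → -11/16
val_6 [RBRBRB]  L=[-1,-3/4,-11/16]  R=[-5/8,-1/2,0]  → -21/32
val_7 [RBRBRBR]  L=[-1,-3/4,-11/16]  R=[-21/32,-5/8,-1/2,0]  → -43/64
val_8 [RBRBRBRB]  L=[-1,-3/4,-11/16,-43/64]  R=[-21/32,-5/8,-1/2,0]  → -85/128
val_9 [RBRBRBRBR]  L=[-1,-3/4,-11/16,-43/64]  R=[-85/128,-21/32,-5/8,-1/2,0]  → -171/256
val_10 [RBRBRBRBRB]  L=[-1,-3/4,-11/16,-43/64,-171/256]  R=[-85/128,-21/32,-5/8,-1/2,0]  → -341/512
val_11 [RBRBRBRBRBB]  L=[-1,-3/4,-11/16,-43/64,-171/256,-341/512]  R=[-85/128,-21/32,-5/8,-1/2,0]  → -681/1024
val_12 [RBRBRBRBRBBR]  L=[-1,-3/4,-11/16,-43/64,-171/256,-341/512]  R=[-681/1024,-85/128,-21/32,-5/8,-1/2,0]  → -1363/2048
val_13 [RBRBRBRBRBBRR]  L=[-1,-3/4,-11/16,-43/64,-171/256,-341/512]  R=[-1363/2048,-681/1024,-85/128,-21/32,-5/8,-1/2,0]  → -2727/4096
val_14 [RBRBRBRBRBBRRR]  L=[-1,-3/4,-11/16,-43/64,-171/256,-341/512]  R=[-2727/4096,-1363/2048,-681/1024,-85/128,-21/32,-5/8,-1/2,0]  → -5455/8192
val_15 [RBRBRBRBRBBRRRB]  L=[-1,-3/4,-11/16,-43/64,-171/256,-341/512,-5455/8192]  R=[-2727/4096,-1363/2048,-681/1024,-85/128,-21/32,-5/8,-1/2,0]  → -10909/16384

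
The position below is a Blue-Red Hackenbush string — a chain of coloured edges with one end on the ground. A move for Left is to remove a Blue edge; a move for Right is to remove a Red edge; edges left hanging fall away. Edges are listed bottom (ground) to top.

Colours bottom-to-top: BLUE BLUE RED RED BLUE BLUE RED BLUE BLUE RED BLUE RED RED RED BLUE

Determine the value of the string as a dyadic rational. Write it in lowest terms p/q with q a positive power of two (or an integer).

11683/8192

Build value(s[:k]) for k = 1..15, string s = BLUE BLUE RED RED BLUE BLUE RED BLUE BLUE RED BLUE RED RED RED BLUE.
edge 1 of 15 (BLUE): { 0 | · } so 1
edge 2 of 15 (BLUE): { 0, 1 | · } so 2
edge 3 of 15 (RED): { 0, 1 | 2 } so 3/2
edge 4 of 15 (RED): { 0, 1 | 3/2, 2 } so 5/4
edge 5 of 15 (BLUE): { 0, 1, 5/4 | 3/2, 2 } so 11/8
edge 6 of 15 (BLUE): { 0, 1, 5/4, 11/8 | 3/2, 2 } so 23/16
edge 7 of 15 (RED): { 0, 1, 5/4, 11/8 | 23/16, 3/2, 2 } so 45/32
edge 8 of 15 (BLUE): { 0, 1, 5/4, 11/8, 45/32 | 23/16, 3/2, 2 } so 91/64
edge 9 of 15 (BLUE): { 0, 1, 5/4, 11/8, 45/32, 91/64 | 23/16, 3/2, 2 } so 183/128
edge 10 of 15 (RED): { 0, 1, 5/4, 11/8, 45/32, 91/64 | 183/128, 23/16, 3/2, 2 } so 365/256
edge 11 of 15 (BLUE): { 0, 1, 5/4, 11/8, 45/32, 91/64, 365/256 | 183/128, 23/16, 3/2, 2 } so 731/512
edge 12 of 15 (RED): { 0, 1, 5/4, 11/8, 45/32, 91/64, 365/256 | 731/512, 183/128, 23/16, 3/2, 2 } so 1461/1024
edge 13 of 15 (RED): { 0, 1, 5/4, 11/8, 45/32, 91/64, 365/256 | 1461/1024, 731/512, 183/128, 23/16, 3/2, 2 } so 2921/2048
edge 14 of 15 (RED): { 0, 1, 5/4, 11/8, 45/32, 91/64, 365/256 | 2921/2048, 1461/1024, 731/512, 183/128, 23/16, 3/2, 2 } so 5841/4096
edge 15 of 15 (BLUE): { 0, 1, 5/4, 11/8, 45/32, 91/64, 365/256, 5841/4096 | 2921/2048, 1461/1024, 731/512, 183/128, 23/16, 3/2, 2 } so 11683/8192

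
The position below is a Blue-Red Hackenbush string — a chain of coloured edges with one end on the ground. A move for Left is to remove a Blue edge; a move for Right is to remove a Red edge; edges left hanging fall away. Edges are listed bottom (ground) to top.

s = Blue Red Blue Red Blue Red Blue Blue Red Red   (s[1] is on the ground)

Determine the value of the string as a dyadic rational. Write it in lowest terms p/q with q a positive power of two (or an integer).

Prefix values for Blue Red Blue Red Blue Red Blue Blue Red Red via {L|R} + simplicity:
edge 1 of 10 (Blue): { 0 | · } => 1
edge 2 of 10 (Red): { 0 | 1 } => 1/2
edge 3 of 10 (Blue): { 0, 1/2 | 1 } => 3/4
edge 4 of 10 (Red): { 0, 1/2 | 3/4, 1 } => 5/8
edge 5 of 10 (Blue): { 0, 1/2, 5/8 | 3/4, 1 } => 11/16
edge 6 of 10 (Red): { 0, 1/2, 5/8 | 11/16, 3/4, 1 } => 21/32
edge 7 of 10 (Blue): { 0, 1/2, 5/8, 21/32 | 11/16, 3/4, 1 } => 43/64
edge 8 of 10 (Blue): { 0, 1/2, 5/8, 21/32, 43/64 | 11/16, 3/4, 1 } => 87/128
edge 9 of 10 (Red): { 0, 1/2, 5/8, 21/32, 43/64 | 87/128, 11/16, 3/4, 1 } => 173/256
edge 10 of 10 (Red): { 0, 1/2, 5/8, 21/32, 43/64 | 173/256, 87/128, 11/16, 3/4, 1 } => 345/512

345/512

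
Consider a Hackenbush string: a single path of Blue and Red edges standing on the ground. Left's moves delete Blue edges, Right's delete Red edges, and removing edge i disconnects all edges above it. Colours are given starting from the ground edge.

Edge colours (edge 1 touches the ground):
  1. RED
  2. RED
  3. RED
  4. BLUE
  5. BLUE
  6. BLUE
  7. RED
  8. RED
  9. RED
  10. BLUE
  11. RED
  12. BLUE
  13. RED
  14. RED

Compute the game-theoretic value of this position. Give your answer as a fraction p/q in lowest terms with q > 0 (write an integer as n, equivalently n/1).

g_1 [R]  L=[(no moves)]  R=[0]  -> -1
g_2 [RR]  L=[(no moves)]  R=[-1,0]  -> -2
g_3 [RRR]  L=[(no moves)]  R=[-2,-1,0]  -> -3
g_4 [RRRB]  L=[-3]  R=[-2,-1,0]  -> -5/2
g_5 [RRRBB]  L=[-3,-5/2]  R=[-2,-1,0]  -> -9/4
g_6 [RRRBBB]  L=[-3,-5/2,-9/4]  R=[-2,-1,0]  -> -17/8
g_7 [RRRBBBR]  L=[-3,-5/2,-9/4]  R=[-17/8,-2,-1,0]  -> -35/16
g_8 [RRRBBBRR]  L=[-3,-5/2,-9/4]  R=[-35/16,-17/8,-2,-1,0]  -> -71/32
g_9 [RRRBBBRRR]  L=[-3,-5/2,-9/4]  R=[-71/32,-35/16,-17/8,-2,-1,0]  -> -143/64
g_10 [RRRBBBRRRB]  L=[-3,-5/2,-9/4,-143/64]  R=[-71/32,-35/16,-17/8,-2,-1,0]  -> -285/128
g_11 [RRRBBBRRRBR]  L=[-3,-5/2,-9/4,-143/64]  R=[-285/128,-71/32,-35/16,-17/8,-2,-1,0]  -> -571/256
g_12 [RRRBBBRRRBRB]  L=[-3,-5/2,-9/4,-143/64,-571/256]  R=[-285/128,-71/32,-35/16,-17/8,-2,-1,0]  -> -1141/512
g_13 [RRRBBBRRRBRBR]  L=[-3,-5/2,-9/4,-143/64,-571/256]  R=[-1141/512,-285/128,-71/32,-35/16,-17/8,-2,-1,0]  -> -2283/1024
g_14 [RRRBBBRRRBRBRR]  L=[-3,-5/2,-9/4,-143/64,-571/256]  R=[-2283/1024,-1141/512,-285/128,-71/32,-35/16,-17/8,-2,-1,0]  -> -4567/2048

-4567/2048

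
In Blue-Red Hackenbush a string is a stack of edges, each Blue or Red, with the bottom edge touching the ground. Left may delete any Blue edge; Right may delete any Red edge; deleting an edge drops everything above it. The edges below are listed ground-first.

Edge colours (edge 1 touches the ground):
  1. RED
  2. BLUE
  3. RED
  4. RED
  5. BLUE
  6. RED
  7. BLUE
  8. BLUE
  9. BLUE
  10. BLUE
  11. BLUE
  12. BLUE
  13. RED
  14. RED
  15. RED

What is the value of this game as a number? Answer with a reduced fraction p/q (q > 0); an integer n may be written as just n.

-13327/16384

1 of 15 · R · max L −∞ · min R 0 → -1
2 of 15 · RB · max L -1 · min R 0 → -1/2
3 of 15 · RBR · max L -1 · min R -1/2 → -3/4
4 of 15 · RBRR · max L -1 · min R -3/4 → -7/8
5 of 15 · RBRRB · max L -7/8 · min R -3/4 → -13/16
6 of 15 · RBRRBR · max L -7/8 · min R -13/16 → -27/32
7 of 15 · RBRRBRB · max L -27/32 · min R -13/16 → -53/64
8 of 15 · RBRRBRBB · max L -53/64 · min R -13/16 → -105/128
9 of 15 · RBRRBRBBB · max L -105/128 · min R -13/16 → -209/256
10 of 15 · RBRRBRBBBB · max L -209/256 · min R -13/16 → -417/512
11 of 15 · RBRRBRBBBBB · max L -417/512 · min R -13/16 → -833/1024
12 of 15 · RBRRBRBBBBBB · max L -833/1024 · min R -13/16 → -1665/2048
13 of 15 · RBRRBRBBBBBBR · max L -833/1024 · min R -1665/2048 → -3331/4096
14 of 15 · RBRRBRBBBBBBRR · max L -833/1024 · min R -3331/4096 → -6663/8192
15 of 15 · RBRRBRBBBBBBRRR · max L -833/1024 · min R -6663/8192 → -13327/16384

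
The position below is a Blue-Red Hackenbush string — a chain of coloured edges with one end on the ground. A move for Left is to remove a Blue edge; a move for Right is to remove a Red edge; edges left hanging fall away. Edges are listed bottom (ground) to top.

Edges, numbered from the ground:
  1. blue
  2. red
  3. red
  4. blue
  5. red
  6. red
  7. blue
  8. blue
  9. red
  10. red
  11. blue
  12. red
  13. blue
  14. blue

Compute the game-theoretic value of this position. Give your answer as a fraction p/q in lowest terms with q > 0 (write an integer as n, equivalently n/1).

2455/8192

G(b) = { 0 |  } -> 1
G(br) = { 0 | 1 } -> 1/2
G(brr) = { 0 | 1/2, 1 } -> 1/4
G(brrb) = { 0, 1/4 | 1/2, 1 } -> 3/8
G(brrbr) = { 0, 1/4 | 3/8, 1/2, 1 } -> 5/16
G(brrbrr) = { 0, 1/4 | 5/16, 3/8, 1/2, 1 } -> 9/32
G(brrbrrb) = { 0, 1/4, 9/32 | 5/16, 3/8, 1/2, 1 } -> 19/64
G(brrbrrbb) = { 0, 1/4, 9/32, 19/64 | 5/16, 3/8, 1/2, 1 } -> 39/128
G(brrbrrbbr) = { 0, 1/4, 9/32, 19/64 | 39/128, 5/16, 3/8, 1/2, 1 } -> 77/256
G(brrbrrbbrr) = { 0, 1/4, 9/32, 19/64 | 77/256, 39/128, 5/16, 3/8, 1/2, 1 } -> 153/512
G(brrbrrbbrrb) = { 0, 1/4, 9/32, 19/64, 153/512 | 77/256, 39/128, 5/16, 3/8, 1/2, 1 } -> 307/1024
G(brrbrrbbrrbr) = { 0, 1/4, 9/32, 19/64, 153/512 | 307/1024, 77/256, 39/128, 5/16, 3/8, 1/2, 1 } -> 613/2048
G(brrbrrbbrrbrb) = { 0, 1/4, 9/32, 19/64, 153/512, 613/2048 | 307/1024, 77/256, 39/128, 5/16, 3/8, 1/2, 1 } -> 1227/4096
G(brrbrrbbrrbrbb) = { 0, 1/4, 9/32, 19/64, 153/512, 613/2048, 1227/4096 | 307/1024, 77/256, 39/128, 5/16, 3/8, 1/2, 1 } -> 2455/8192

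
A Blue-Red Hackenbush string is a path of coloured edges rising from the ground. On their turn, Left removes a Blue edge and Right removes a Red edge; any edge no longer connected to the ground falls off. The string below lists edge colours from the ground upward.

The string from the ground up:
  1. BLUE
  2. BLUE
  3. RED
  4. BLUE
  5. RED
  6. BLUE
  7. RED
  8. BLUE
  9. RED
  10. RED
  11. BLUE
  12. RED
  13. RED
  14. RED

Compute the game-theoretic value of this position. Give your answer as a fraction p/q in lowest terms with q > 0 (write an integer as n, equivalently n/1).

6801/4096

Prefix values for BLUE BLUE RED BLUE RED BLUE RED BLUE RED RED BLUE RED RED RED via {L|R} + simplicity:
1 of 14 · B · max L 0 · min R +∞ ⇒ 1
2 of 14 · BB · max L 1 · min R +∞ ⇒ 2
3 of 14 · BBR · max L 1 · min R 2 ⇒ 3/2
4 of 14 · BBRB · max L 3/2 · min R 2 ⇒ 7/4
5 of 14 · BBRBR · max L 3/2 · min R 7/4 ⇒ 13/8
6 of 14 · BBRBRB · max L 13/8 · min R 7/4 ⇒ 27/16
7 of 14 · BBRBRBR · max L 13/8 · min R 27/16 ⇒ 53/32
8 of 14 · BBRBRBRB · max L 53/32 · min R 27/16 ⇒ 107/64
9 of 14 · BBRBRBRBR · max L 53/32 · min R 107/64 ⇒ 213/128
10 of 14 · BBRBRBRBRR · max L 53/32 · min R 213/128 ⇒ 425/256
11 of 14 · BBRBRBRBRRB · max L 425/256 · min R 213/128 ⇒ 851/512
12 of 14 · BBRBRBRBRRBR · max L 425/256 · min R 851/512 ⇒ 1701/1024
13 of 14 · BBRBRBRBRRBRR · max L 425/256 · min R 1701/1024 ⇒ 3401/2048
14 of 14 · BBRBRBRBRRBRRR · max L 425/256 · min R 3401/2048 ⇒ 6801/4096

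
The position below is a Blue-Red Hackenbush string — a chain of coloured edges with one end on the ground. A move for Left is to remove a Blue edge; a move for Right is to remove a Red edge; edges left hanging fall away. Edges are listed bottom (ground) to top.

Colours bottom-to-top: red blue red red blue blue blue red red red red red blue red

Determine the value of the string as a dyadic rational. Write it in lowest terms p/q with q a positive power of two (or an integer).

-6395/8192

v(r) = { · | 0 } -> -1
v(rb) = { -1 | 0 } -> -1/2
v(rbr) = { -1 | -1/2, 0 } -> -3/4
v(rbrr) = { -1 | -3/4, -1/2, 0 } -> -7/8
v(rbrrb) = { -1, -7/8 | -3/4, -1/2, 0 } -> -13/16
v(rbrrbb) = { -1, -7/8, -13/16 | -3/4, -1/2, 0 } -> -25/32
v(rbrrbbb) = { -1, -7/8, -13/16, -25/32 | -3/4, -1/2, 0 } -> -49/64
v(rbrrbbbr) = { -1, -7/8, -13/16, -25/32 | -49/64, -3/4, -1/2, 0 } -> -99/128
v(rbrrbbbrr) = { -1, -7/8, -13/16, -25/32 | -99/128, -49/64, -3/4, -1/2, 0 } -> -199/256
v(rbrrbbbrrr) = { -1, -7/8, -13/16, -25/32 | -199/256, -99/128, -49/64, -3/4, -1/2, 0 } -> -399/512
v(rbrrbbbrrrr) = { -1, -7/8, -13/16, -25/32 | -399/512, -199/256, -99/128, -49/64, -3/4, -1/2, 0 } -> -799/1024
v(rbrrbbbrrrrr) = { -1, -7/8, -13/16, -25/32 | -799/1024, -399/512, -199/256, -99/128, -49/64, -3/4, -1/2, 0 } -> -1599/2048
v(rbrrbbbrrrrrb) = { -1, -7/8, -13/16, -25/32, -1599/2048 | -799/1024, -399/512, -199/256, -99/128, -49/64, -3/4, -1/2, 0 } -> -3197/4096
v(rbrrbbbrrrrrbr) = { -1, -7/8, -13/16, -25/32, -1599/2048 | -3197/4096, -799/1024, -399/512, -199/256, -99/128, -49/64, -3/4, -1/2, 0 } -> -6395/8192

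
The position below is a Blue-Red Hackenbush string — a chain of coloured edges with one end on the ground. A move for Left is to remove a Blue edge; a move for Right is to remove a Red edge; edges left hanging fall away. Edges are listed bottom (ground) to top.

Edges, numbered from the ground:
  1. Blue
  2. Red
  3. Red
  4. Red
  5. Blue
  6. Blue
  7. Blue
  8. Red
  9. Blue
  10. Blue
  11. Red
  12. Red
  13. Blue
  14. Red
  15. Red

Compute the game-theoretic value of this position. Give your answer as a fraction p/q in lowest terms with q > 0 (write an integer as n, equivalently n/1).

3785/16384

Prefix values for Blue Red Red Red Blue Blue Blue Red Blue Blue Red Red Blue Red Red via {L|R} + simplicity:
B: Left { 0 }, Right {  } → simplest 1
BR: Left { 0 }, Right { 1 } → simplest 1/2
BRR: Left { 0 }, Right { 1/2; 1 } → simplest 1/4
BRRR: Left { 0 }, Right { 1/4; 1/2; 1 } → simplest 1/8
BRRRB: Left { 0; 1/8 }, Right { 1/4; 1/2; 1 } → simplest 3/16
BRRRBB: Left { 0; 1/8; 3/16 }, Right { 1/4; 1/2; 1 } → simplest 7/32
BRRRBBB: Left { 0; 1/8; 3/16; 7/32 }, Right { 1/4; 1/2; 1 } → simplest 15/64
BRRRBBBR: Left { 0; 1/8; 3/16; 7/32 }, Right { 15/64; 1/4; 1/2; 1 } → simplest 29/128
BRRRBBBRB: Left { 0; 1/8; 3/16; 7/32; 29/128 }, Right { 15/64; 1/4; 1/2; 1 } → simplest 59/256
BRRRBBBRBB: Left { 0; 1/8; 3/16; 7/32; 29/128; 59/256 }, Right { 15/64; 1/4; 1/2; 1 } → simplest 119/512
BRRRBBBRBBR: Left { 0; 1/8; 3/16; 7/32; 29/128; 59/256 }, Right { 119/512; 15/64; 1/4; 1/2; 1 } → simplest 237/1024
BRRRBBBRBBRR: Left { 0; 1/8; 3/16; 7/32; 29/128; 59/256 }, Right { 237/1024; 119/512; 15/64; 1/4; 1/2; 1 } → simplest 473/2048
BRRRBBBRBBRRB: Left { 0; 1/8; 3/16; 7/32; 29/128; 59/256; 473/2048 }, Right { 237/1024; 119/512; 15/64; 1/4; 1/2; 1 } → simplest 947/4096
BRRRBBBRBBRRBR: Left { 0; 1/8; 3/16; 7/32; 29/128; 59/256; 473/2048 }, Right { 947/4096; 237/1024; 119/512; 15/64; 1/4; 1/2; 1 } → simplest 1893/8192
BRRRBBBRBBRRBRR: Left { 0; 1/8; 3/16; 7/32; 29/128; 59/256; 473/2048 }, Right { 1893/8192; 947/4096; 237/1024; 119/512; 15/64; 1/4; 1/2; 1 } → simplest 3785/16384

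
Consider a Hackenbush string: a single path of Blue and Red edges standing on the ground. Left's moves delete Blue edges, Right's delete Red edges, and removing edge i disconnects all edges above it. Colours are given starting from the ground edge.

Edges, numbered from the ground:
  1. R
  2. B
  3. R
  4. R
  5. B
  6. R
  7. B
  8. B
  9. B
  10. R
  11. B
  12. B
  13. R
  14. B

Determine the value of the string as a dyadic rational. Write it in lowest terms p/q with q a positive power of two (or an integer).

-6693/8192

Build g(s[:k]) for k = 1..14, string s = R B R R B R B B B R B B R B.
R: Left { (no moves) }, Right { 0 } gives simplest -1
RB: Left { -1 }, Right { 0 } gives simplest -1/2
RBR: Left { -1 }, Right { -1/2, 0 } gives simplest -3/4
RBRR: Left { -1 }, Right { -3/4, -1/2, 0 } gives simplest -7/8
RBRRB: Left { -1, -7/8 }, Right { -3/4, -1/2, 0 } gives simplest -13/16
RBRRBR: Left { -1, -7/8 }, Right { -13/16, -3/4, -1/2, 0 } gives simplest -27/32
RBRRBRB: Left { -1, -7/8, -27/32 }, Right { -13/16, -3/4, -1/2, 0 } gives simplest -53/64
RBRRBRBB: Left { -1, -7/8, -27/32, -53/64 }, Right { -13/16, -3/4, -1/2, 0 } gives simplest -105/128
RBRRBRBBB: Left { -1, -7/8, -27/32, -53/64, -105/128 }, Right { -13/16, -3/4, -1/2, 0 } gives simplest -209/256
RBRRBRBBBR: Left { -1, -7/8, -27/32, -53/64, -105/128 }, Right { -209/256, -13/16, -3/4, -1/2, 0 } gives simplest -419/512
RBRRBRBBBRB: Left { -1, -7/8, -27/32, -53/64, -105/128, -419/512 }, Right { -209/256, -13/16, -3/4, -1/2, 0 } gives simplest -837/1024
RBRRBRBBBRBB: Left { -1, -7/8, -27/32, -53/64, -105/128, -419/512, -837/1024 }, Right { -209/256, -13/16, -3/4, -1/2, 0 } gives simplest -1673/2048
RBRRBRBBBRBBR: Left { -1, -7/8, -27/32, -53/64, -105/128, -419/512, -837/1024 }, Right { -1673/2048, -209/256, -13/16, -3/4, -1/2, 0 } gives simplest -3347/4096
RBRRBRBBBRBBRB: Left { -1, -7/8, -27/32, -53/64, -105/128, -419/512, -837/1024, -3347/4096 }, Right { -1673/2048, -209/256, -13/16, -3/4, -1/2, 0 } gives simplest -6693/8192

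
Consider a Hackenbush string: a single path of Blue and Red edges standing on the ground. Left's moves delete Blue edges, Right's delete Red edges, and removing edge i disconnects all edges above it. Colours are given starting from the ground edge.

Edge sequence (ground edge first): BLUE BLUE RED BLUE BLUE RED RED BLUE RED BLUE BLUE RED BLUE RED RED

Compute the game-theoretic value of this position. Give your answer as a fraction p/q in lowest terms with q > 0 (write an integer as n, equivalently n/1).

14697/8192

edge 1 of 15 (BLUE): { 0 | none } gives 1
edge 2 of 15 (BLUE): { 0 1 | none } gives 2
edge 3 of 15 (RED): { 0 1 | 2 } gives 3/2
edge 4 of 15 (BLUE): { 0 1 3/2 | 2 } gives 7/4
edge 5 of 15 (BLUE): { 0 1 3/2 7/4 | 2 } gives 15/8
edge 6 of 15 (RED): { 0 1 3/2 7/4 | 15/8 2 } gives 29/16
edge 7 of 15 (RED): { 0 1 3/2 7/4 | 29/16 15/8 2 } gives 57/32
edge 8 of 15 (BLUE): { 0 1 3/2 7/4 57/32 | 29/16 15/8 2 } gives 115/64
edge 9 of 15 (RED): { 0 1 3/2 7/4 57/32 | 115/64 29/16 15/8 2 } gives 229/128
edge 10 of 15 (BLUE): { 0 1 3/2 7/4 57/32 229/128 | 115/64 29/16 15/8 2 } gives 459/256
edge 11 of 15 (BLUE): { 0 1 3/2 7/4 57/32 229/128 459/256 | 115/64 29/16 15/8 2 } gives 919/512
edge 12 of 15 (RED): { 0 1 3/2 7/4 57/32 229/128 459/256 | 919/512 115/64 29/16 15/8 2 } gives 1837/1024
edge 13 of 15 (BLUE): { 0 1 3/2 7/4 57/32 229/128 459/256 1837/1024 | 919/512 115/64 29/16 15/8 2 } gives 3675/2048
edge 14 of 15 (RED): { 0 1 3/2 7/4 57/32 229/128 459/256 1837/1024 | 3675/2048 919/512 115/64 29/16 15/8 2 } gives 7349/4096
edge 15 of 15 (RED): { 0 1 3/2 7/4 57/32 229/128 459/256 1837/1024 | 7349/4096 3675/2048 919/512 115/64 29/16 15/8 2 } gives 14697/8192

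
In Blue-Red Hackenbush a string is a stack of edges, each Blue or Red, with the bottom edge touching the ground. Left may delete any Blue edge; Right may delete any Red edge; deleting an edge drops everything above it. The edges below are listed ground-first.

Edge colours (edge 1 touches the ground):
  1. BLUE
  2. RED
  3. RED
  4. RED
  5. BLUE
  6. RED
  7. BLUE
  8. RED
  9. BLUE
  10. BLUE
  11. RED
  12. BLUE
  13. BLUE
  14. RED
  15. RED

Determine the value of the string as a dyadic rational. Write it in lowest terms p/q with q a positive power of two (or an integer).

Recurse on prefixes of the 15-edge string BLUE RED RED RED BLUE RED BLUE RED BLUE BLUE RED BLUE BLUE RED RED:
v_1 [B]  L=[0]  R=[(no moves)]  => 1
v_2 [BR]  L=[0]  R=[1]  => 1/2
v_3 [BRR]  L=[0]  R=[1/2, 1]  => 1/4
v_4 [BRRR]  L=[0]  R=[1/4, 1/2, 1]  => 1/8
v_5 [BRRRB]  L=[0, 1/8]  R=[1/4, 1/2, 1]  => 3/16
v_6 [BRRRBR]  L=[0, 1/8]  R=[3/16, 1/4, 1/2, 1]  => 5/32
v_7 [BRRRBRB]  L=[0, 1/8, 5/32]  R=[3/16, 1/4, 1/2, 1]  => 11/64
v_8 [BRRRBRBR]  L=[0, 1/8, 5/32]  R=[11/64, 3/16, 1/4, 1/2, 1]  => 21/128
v_9 [BRRRBRBRB]  L=[0, 1/8, 5/32, 21/128]  R=[11/64, 3/16, 1/4, 1/2, 1]  => 43/256
v_10 [BRRRBRBRBB]  L=[0, 1/8, 5/32, 21/128, 43/256]  R=[11/64, 3/16, 1/4, 1/2, 1]  => 87/512
v_11 [BRRRBRBRBBR]  L=[0, 1/8, 5/32, 21/128, 43/256]  R=[87/512, 11/64, 3/16, 1/4, 1/2, 1]  => 173/1024
v_12 [BRRRBRBRBBRB]  L=[0, 1/8, 5/32, 21/128, 43/256, 173/1024]  R=[87/512, 11/64, 3/16, 1/4, 1/2, 1]  => 347/2048
v_13 [BRRRBRBRBBRBB]  L=[0, 1/8, 5/32, 21/128, 43/256, 173/1024, 347/2048]  R=[87/512, 11/64, 3/16, 1/4, 1/2, 1]  => 695/4096
v_14 [BRRRBRBRBBRBBR]  L=[0, 1/8, 5/32, 21/128, 43/256, 173/1024, 347/2048]  R=[695/4096, 87/512, 11/64, 3/16, 1/4, 1/2, 1]  => 1389/8192
v_15 [BRRRBRBRBBRBBRR]  L=[0, 1/8, 5/32, 21/128, 43/256, 173/1024, 347/2048]  R=[1389/8192, 695/4096, 87/512, 11/64, 3/16, 1/4, 1/2, 1]  => 2777/16384

2777/16384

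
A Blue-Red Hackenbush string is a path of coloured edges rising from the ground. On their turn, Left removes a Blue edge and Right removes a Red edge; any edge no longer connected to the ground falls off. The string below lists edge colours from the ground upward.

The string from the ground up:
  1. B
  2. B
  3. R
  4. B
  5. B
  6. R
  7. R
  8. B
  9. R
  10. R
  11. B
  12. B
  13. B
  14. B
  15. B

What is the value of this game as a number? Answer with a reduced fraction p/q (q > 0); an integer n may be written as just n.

14655/8192

Prefix values for B B R B B R R B R R B B B B B via {L|R} + simplicity:
edge 1 of 15 (B): { 0 | none } => 1
edge 2 of 15 (B): { 0,1 | none } => 2
edge 3 of 15 (R): { 0,1 | 2 } => 3/2
edge 4 of 15 (B): { 0,1,3/2 | 2 } => 7/4
edge 5 of 15 (B): { 0,1,3/2,7/4 | 2 } => 15/8
edge 6 of 15 (R): { 0,1,3/2,7/4 | 15/8,2 } => 29/16
edge 7 of 15 (R): { 0,1,3/2,7/4 | 29/16,15/8,2 } => 57/32
edge 8 of 15 (B): { 0,1,3/2,7/4,57/32 | 29/16,15/8,2 } => 115/64
edge 9 of 15 (R): { 0,1,3/2,7/4,57/32 | 115/64,29/16,15/8,2 } => 229/128
edge 10 of 15 (R): { 0,1,3/2,7/4,57/32 | 229/128,115/64,29/16,15/8,2 } => 457/256
edge 11 of 15 (B): { 0,1,3/2,7/4,57/32,457/256 | 229/128,115/64,29/16,15/8,2 } => 915/512
edge 12 of 15 (B): { 0,1,3/2,7/4,57/32,457/256,915/512 | 229/128,115/64,29/16,15/8,2 } => 1831/1024
edge 13 of 15 (B): { 0,1,3/2,7/4,57/32,457/256,915/512,1831/1024 | 229/128,115/64,29/16,15/8,2 } => 3663/2048
edge 14 of 15 (B): { 0,1,3/2,7/4,57/32,457/256,915/512,1831/1024,3663/2048 | 229/128,115/64,29/16,15/8,2 } => 7327/4096
edge 15 of 15 (B): { 0,1,3/2,7/4,57/32,457/256,915/512,1831/1024,3663/2048,7327/4096 | 229/128,115/64,29/16,15/8,2 } => 14655/8192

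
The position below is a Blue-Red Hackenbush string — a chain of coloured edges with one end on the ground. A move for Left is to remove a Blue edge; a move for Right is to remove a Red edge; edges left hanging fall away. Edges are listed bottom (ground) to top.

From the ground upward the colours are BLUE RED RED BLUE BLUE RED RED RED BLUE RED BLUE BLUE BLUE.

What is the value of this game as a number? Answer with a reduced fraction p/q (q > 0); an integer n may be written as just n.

Prefix values for BLUE RED RED BLUE BLUE RED RED RED BLUE RED BLUE BLUE BLUE via {L|R} + simplicity:
B: Left { 0 }, Right {  } => simplest 1
BR: Left { 0 }, Right { 1 } => simplest 1/2
BRR: Left { 0 }, Right { 1/2 1 } => simplest 1/4
BRRB: Left { 0 1/4 }, Right { 1/2 1 } => simplest 3/8
BRRBB: Left { 0 1/4 3/8 }, Right { 1/2 1 } => simplest 7/16
BRRBBR: Left { 0 1/4 3/8 }, Right { 7/16 1/2 1 } => simplest 13/32
BRRBBRR: Left { 0 1/4 3/8 }, Right { 13/32 7/16 1/2 1 } => simplest 25/64
BRRBBRRR: Left { 0 1/4 3/8 }, Right { 25/64 13/32 7/16 1/2 1 } => simplest 49/128
BRRBBRRRB: Left { 0 1/4 3/8 49/128 }, Right { 25/64 13/32 7/16 1/2 1 } => simplest 99/256
BRRBBRRRBR: Left { 0 1/4 3/8 49/128 }, Right { 99/256 25/64 13/32 7/16 1/2 1 } => simplest 197/512
BRRBBRRRBRB: Left { 0 1/4 3/8 49/128 197/512 }, Right { 99/256 25/64 13/32 7/16 1/2 1 } => simplest 395/1024
BRRBBRRRBRBB: Left { 0 1/4 3/8 49/128 197/512 395/1024 }, Right { 99/256 25/64 13/32 7/16 1/2 1 } => simplest 791/2048
BRRBBRRRBRBBB: Left { 0 1/4 3/8 49/128 197/512 395/1024 791/2048 }, Right { 99/256 25/64 13/32 7/16 1/2 1 } => simplest 1583/4096

1583/4096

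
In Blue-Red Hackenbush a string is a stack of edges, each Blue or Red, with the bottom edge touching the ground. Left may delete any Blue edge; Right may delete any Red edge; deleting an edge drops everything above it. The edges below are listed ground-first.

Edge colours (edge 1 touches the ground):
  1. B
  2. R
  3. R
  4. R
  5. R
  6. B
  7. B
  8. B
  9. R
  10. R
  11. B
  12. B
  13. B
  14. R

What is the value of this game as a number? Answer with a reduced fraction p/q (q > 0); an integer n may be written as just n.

1 of 14 · B · max L 0 · min R +∞ -> 1
2 of 14 · BR · max L 0 · min R 1 -> 1/2
3 of 14 · BRR · max L 0 · min R 1/2 -> 1/4
4 of 14 · BRRR · max L 0 · min R 1/4 -> 1/8
5 of 14 · BRRRR · max L 0 · min R 1/8 -> 1/16
6 of 14 · BRRRRB · max L 1/16 · min R 1/8 -> 3/32
7 of 14 · BRRRRBB · max L 3/32 · min R 1/8 -> 7/64
8 of 14 · BRRRRBBB · max L 7/64 · min R 1/8 -> 15/128
9 of 14 · BRRRRBBBR · max L 7/64 · min R 15/128 -> 29/256
10 of 14 · BRRRRBBBRR · max L 7/64 · min R 29/256 -> 57/512
11 of 14 · BRRRRBBBRRB · max L 57/512 · min R 29/256 -> 115/1024
12 of 14 · BRRRRBBBRRBB · max L 115/1024 · min R 29/256 -> 231/2048
13 of 14 · BRRRRBBBRRBBB · max L 231/2048 · min R 29/256 -> 463/4096
14 of 14 · BRRRRBBBRRBBBR · max L 231/2048 · min R 463/4096 -> 925/8192

925/8192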